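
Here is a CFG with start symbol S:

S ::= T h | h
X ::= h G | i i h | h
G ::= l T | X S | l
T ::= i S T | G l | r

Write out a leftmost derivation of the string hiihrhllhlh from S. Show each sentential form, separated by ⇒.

S ⇒ Th ⇒ Glh ⇒ XSlh ⇒ hSlh ⇒ hThlh ⇒ hiSThlh ⇒ hiThThlh ⇒ hiiSThThlh ⇒ hiihThThlh ⇒ hiihrhThlh ⇒ hiihrhGlhlh ⇒ hiihrhllhlh

S ⇒ Th   [S ::= T h]
Th ⇒ Glh   [T ::= G l]
Glh ⇒ XSlh   [G ::= X S]
XSlh ⇒ hSlh   [X ::= h]
hSlh ⇒ hThlh   [S ::= T h]
hThlh ⇒ hiSThlh   [T ::= i S T]
hiSThlh ⇒ hiThThlh   [S ::= T h]
hiThThlh ⇒ hiiSThThlh   [T ::= i S T]
hiiSThThlh ⇒ hiihThThlh   [S ::= h]
hiihThThlh ⇒ hiihrhThlh   [T ::= r]
hiihrhThlh ⇒ hiihrhGlhlh   [T ::= G l]
hiihrhGlhlh ⇒ hiihrhllhlh   [G ::= l]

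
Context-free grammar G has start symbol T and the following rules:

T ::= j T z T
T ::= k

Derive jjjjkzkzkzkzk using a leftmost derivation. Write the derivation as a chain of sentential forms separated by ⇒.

T⇒jTzT⇒jjTzTzT⇒jjjTzTzTzT⇒jjjjTzTzTzTzT⇒jjjjkzTzTzTzT⇒jjjjkzkzTzTzT⇒jjjjkzkzkzTzT⇒jjjjkzkzkzkzT⇒jjjjkzkzkzkzk

T ⇒ jTzT   [T ::= j T z T]
jTzT ⇒ jjTzTzT   [T ::= j T z T]
jjTzTzT ⇒ jjjTzTzTzT   [T ::= j T z T]
jjjTzTzTzT ⇒ jjjjTzTzTzTzT   [T ::= j T z T]
jjjjTzTzTzTzT ⇒ jjjjkzTzTzTzT   [T ::= k]
jjjjkzTzTzTzT ⇒ jjjjkzkzTzTzT   [T ::= k]
jjjjkzkzTzTzT ⇒ jjjjkzkzkzTzT   [T ::= k]
jjjjkzkzkzTzT ⇒ jjjjkzkzkzkzT   [T ::= k]
jjjjkzkzkzkzT ⇒ jjjjkzkzkzkzk   [T ::= k]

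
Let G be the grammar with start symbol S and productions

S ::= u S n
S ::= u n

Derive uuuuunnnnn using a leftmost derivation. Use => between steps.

S => uSn   [S ::= u S n]
uSn => uuSnn   [S ::= u S n]
uuSnn => uuuSnnn   [S ::= u S n]
uuuSnnn => uuuuSnnnn   [S ::= u S n]
uuuuSnnnn => uuuuunnnnn   [S ::= u n]

S => uSn => uuSnn => uuuSnnn => uuuuSnnnn => uuuuunnnnn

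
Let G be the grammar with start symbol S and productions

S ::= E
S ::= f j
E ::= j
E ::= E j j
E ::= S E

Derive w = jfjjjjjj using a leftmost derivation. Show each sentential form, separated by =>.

S => E => Ejj => Ejjjj => SEjjjj => EEjjjj => jEjjjj => jSEjjjj => jfjEjjjj => jfjjjjjj

S => E   [S ::= E]
E => Ejj   [E ::= E j j]
Ejj => Ejjjj   [E ::= E j j]
Ejjjj => SEjjjj   [E ::= S E]
SEjjjj => EEjjjj   [S ::= E]
EEjjjj => jEjjjj   [E ::= j]
jEjjjj => jSEjjjj   [E ::= S E]
jSEjjjj => jfjEjjjj   [S ::= f j]
jfjEjjjj => jfjjjjjj   [E ::= j]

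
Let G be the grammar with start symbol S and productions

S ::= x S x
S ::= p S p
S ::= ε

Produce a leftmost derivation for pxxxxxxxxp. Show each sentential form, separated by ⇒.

S⇒pSp⇒pxSxp⇒pxxSxxp⇒pxxxSxxxp⇒pxxxxSxxxxp⇒pxxxxxxxxp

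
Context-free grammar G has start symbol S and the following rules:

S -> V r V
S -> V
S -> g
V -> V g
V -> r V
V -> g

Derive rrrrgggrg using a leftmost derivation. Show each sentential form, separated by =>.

S => VrV => VgrV => rVgrV => rVggrV => rrVggrV => rrrVggrV => rrrrVggrV => rrrrgggrV => rrrrgggrg

S => VrV   [S -> V r V]
VrV => VgrV   [V -> V g]
VgrV => rVgrV   [V -> r V]
rVgrV => rVggrV   [V -> V g]
rVggrV => rrVggrV   [V -> r V]
rrVggrV => rrrVggrV   [V -> r V]
rrrVggrV => rrrrVggrV   [V -> r V]
rrrrVggrV => rrrrgggrV   [V -> g]
rrrrgggrV => rrrrgggrg   [V -> g]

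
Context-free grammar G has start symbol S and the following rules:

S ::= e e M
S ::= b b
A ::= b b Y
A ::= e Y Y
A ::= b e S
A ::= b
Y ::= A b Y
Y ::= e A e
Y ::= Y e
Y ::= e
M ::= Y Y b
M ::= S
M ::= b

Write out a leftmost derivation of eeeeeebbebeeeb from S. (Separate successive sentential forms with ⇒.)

S ⇒ eeM   [S ::= e e M]
eeM ⇒ eeS   [M ::= S]
eeS ⇒ eeeeM   [S ::= e e M]
eeeeM ⇒ eeeeYYb   [M ::= Y Y b]
eeeeYYb ⇒ eeeeeYb   [Y ::= e]
eeeeeYb ⇒ eeeeeYeb   [Y ::= Y e]
eeeeeYeb ⇒ eeeeeeAeeb   [Y ::= e A e]
eeeeeeAeeb ⇒ eeeeeebbYeeb   [A ::= b b Y]
eeeeeebbYeeb ⇒ eeeeeebbeAeeeb   [Y ::= e A e]
eeeeeebbeAeeeb ⇒ eeeeeebbebeeeb   [A ::= b]

S⇒eeM⇒eeS⇒eeeeM⇒eeeeYYb⇒eeeeeYb⇒eeeeeYeb⇒eeeeeeAeeb⇒eeeeeebbYeeb⇒eeeeeebbeAeeeb⇒eeeeeebbebeeeb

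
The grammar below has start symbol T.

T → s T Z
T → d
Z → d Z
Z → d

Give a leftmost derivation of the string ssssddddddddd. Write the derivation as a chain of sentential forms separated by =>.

T => sTZ   [T → s T Z]
sTZ => ssTZZ   [T → s T Z]
ssTZZ => sssTZZZ   [T → s T Z]
sssTZZZ => ssssTZZZZ   [T → s T Z]
ssssTZZZZ => ssssdZZZZ   [T → d]
ssssdZZZZ => ssssddZZZZ   [Z → d Z]
ssssddZZZZ => ssssdddZZZ   [Z → d]
ssssdddZZZ => ssssddddZZZ   [Z → d Z]
ssssddddZZZ => ssssdddddZZZ   [Z → d Z]
ssssdddddZZZ => ssssddddddZZ   [Z → d]
ssssddddddZZ => ssssdddddddZ   [Z → d]
ssssdddddddZ => ssssddddddddZ   [Z → d Z]
ssssddddddddZ => ssssddddddddd   [Z → d]

T => sTZ => ssTZZ => sssTZZZ => ssssTZZZZ => ssssdZZZZ => ssssddZZZZ => ssssdddZZZ => ssssddddZZZ => ssssdddddZZZ => ssssddddddZZ => ssssdddddddZ => ssssddddddddZ => ssssddddddddd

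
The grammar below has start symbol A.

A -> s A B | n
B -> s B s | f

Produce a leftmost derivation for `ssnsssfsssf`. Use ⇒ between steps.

A ⇒ sAB   [A -> s A B]
sAB ⇒ ssABB   [A -> s A B]
ssABB ⇒ ssnBB   [A -> n]
ssnBB ⇒ ssnsBsB   [B -> s B s]
ssnsBsB ⇒ ssnssBssB   [B -> s B s]
ssnssBssB ⇒ ssnsssBsssB   [B -> s B s]
ssnsssBsssB ⇒ ssnsssfsssB   [B -> f]
ssnsssfsssB ⇒ ssnsssfsssf   [B -> f]

A ⇒ sAB ⇒ ssABB ⇒ ssnBB ⇒ ssnsBsB ⇒ ssnssBssB ⇒ ssnsssBsssB ⇒ ssnsssfsssB ⇒ ssnsssfsssf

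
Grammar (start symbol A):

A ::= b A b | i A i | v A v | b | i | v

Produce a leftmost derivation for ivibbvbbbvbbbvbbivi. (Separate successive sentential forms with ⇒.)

A⇒iAi⇒ivAvi⇒iviAivi⇒ivibAbivi⇒ivibbAbbivi⇒ivibbvAvbbivi⇒ivibbvbAbvbbivi⇒ivibbvbbAbbvbbivi⇒ivibbvbbbAbbbvbbivi⇒ivibbvbbbvbbbvbbivi

A ⇒ iAi   [A ::= i A i]
iAi ⇒ ivAvi   [A ::= v A v]
ivAvi ⇒ iviAivi   [A ::= i A i]
iviAivi ⇒ ivibAbivi   [A ::= b A b]
ivibAbivi ⇒ ivibbAbbivi   [A ::= b A b]
ivibbAbbivi ⇒ ivibbvAvbbivi   [A ::= v A v]
ivibbvAvbbivi ⇒ ivibbvbAbvbbivi   [A ::= b A b]
ivibbvbAbvbbivi ⇒ ivibbvbbAbbvbbivi   [A ::= b A b]
ivibbvbbAbbvbbivi ⇒ ivibbvbbbAbbbvbbivi   [A ::= b A b]
ivibbvbbbAbbbvbbivi ⇒ ivibbvbbbvbbbvbbivi   [A ::= v]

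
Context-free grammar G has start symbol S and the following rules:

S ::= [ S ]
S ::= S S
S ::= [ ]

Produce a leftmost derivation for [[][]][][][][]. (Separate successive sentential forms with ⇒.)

S ⇒ SS ⇒ SSS ⇒ SSSS ⇒ SSSSS ⇒ [S]SSSS ⇒ [SS]SSSS ⇒ [[]S]SSSS ⇒ [[][]]SSSS ⇒ [[][]][]SSS ⇒ [[][]][][]SS ⇒ [[][]][][][]S ⇒ [[][]][][][][]

S ⇒ SS   [S ::= S S]
SS ⇒ SSS   [S ::= S S]
SSS ⇒ SSSS   [S ::= S S]
SSSS ⇒ SSSSS   [S ::= S S]
SSSSS ⇒ [S]SSSS   [S ::= [ S ]]
[S]SSSS ⇒ [SS]SSSS   [S ::= S S]
[SS]SSSS ⇒ [[]S]SSSS   [S ::= [ ]]
[[]S]SSSS ⇒ [[][]]SSSS   [S ::= [ ]]
[[][]]SSSS ⇒ [[][]][]SSS   [S ::= [ ]]
[[][]][]SSS ⇒ [[][]][][]SS   [S ::= [ ]]
[[][]][][]SS ⇒ [[][]][][][]S   [S ::= [ ]]
[[][]][][][]S ⇒ [[][]][][][][]   [S ::= [ ]]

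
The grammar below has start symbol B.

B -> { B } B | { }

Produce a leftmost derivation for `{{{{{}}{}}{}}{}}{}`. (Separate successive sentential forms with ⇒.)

B ⇒ {B}B ⇒ {{B}B}B ⇒ {{{B}B}B}B ⇒ {{{{B}B}B}B}B ⇒ {{{{{}}B}B}B}B ⇒ {{{{{}}{}}B}B}B ⇒ {{{{{}}{}}{}}B}B ⇒ {{{{{}}{}}{}}{}}B ⇒ {{{{{}}{}}{}}{}}{}

B ⇒ {B}B   [B -> { B } B]
{B}B ⇒ {{B}B}B   [B -> { B } B]
{{B}B}B ⇒ {{{B}B}B}B   [B -> { B } B]
{{{B}B}B}B ⇒ {{{{B}B}B}B}B   [B -> { B } B]
{{{{B}B}B}B}B ⇒ {{{{{}}B}B}B}B   [B -> { }]
{{{{{}}B}B}B}B ⇒ {{{{{}}{}}B}B}B   [B -> { }]
{{{{{}}{}}B}B}B ⇒ {{{{{}}{}}{}}B}B   [B -> { }]
{{{{{}}{}}{}}B}B ⇒ {{{{{}}{}}{}}{}}B   [B -> { }]
{{{{{}}{}}{}}{}}B ⇒ {{{{{}}{}}{}}{}}{}   [B -> { }]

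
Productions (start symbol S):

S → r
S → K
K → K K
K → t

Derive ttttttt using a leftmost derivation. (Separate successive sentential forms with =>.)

S => K   [S → K]
K => KK   [K → K K]
KK => KKK   [K → K K]
KKK => KKKK   [K → K K]
KKKK => KKKKK   [K → K K]
KKKKK => KKKKKK   [K → K K]
KKKKKK => KKKKKKK   [K → K K]
KKKKKKK => tKKKKKK   [K → t]
tKKKKKK => ttKKKKK   [K → t]
ttKKKKK => tttKKKK   [K → t]
tttKKKK => ttttKKK   [K → t]
ttttKKK => tttttKK   [K → t]
tttttKK => ttttttK   [K → t]
ttttttK => ttttttt   [K → t]

S=>K=>KK=>KKK=>KKKK=>KKKKK=>KKKKKK=>KKKKKKK=>tKKKKKK=>ttKKKKK=>tttKKKK=>ttttKKK=>tttttKK=>ttttttK=>ttttttt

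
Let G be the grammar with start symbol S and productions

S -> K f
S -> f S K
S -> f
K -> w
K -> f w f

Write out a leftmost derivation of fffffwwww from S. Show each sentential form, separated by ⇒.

S ⇒ fSK ⇒ ffSKK ⇒ fffSKKK ⇒ ffffSKKKK ⇒ fffffKKKK ⇒ fffffwKKK ⇒ fffffwwKK ⇒ fffffwwwK ⇒ fffffwwww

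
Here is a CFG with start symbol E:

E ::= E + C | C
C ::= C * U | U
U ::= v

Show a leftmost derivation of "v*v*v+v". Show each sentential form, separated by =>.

E => E+C   [E ::= E + C]
E+C => C+C   [E ::= C]
C+C => C*U+C   [C ::= C * U]
C*U+C => C*U*U+C   [C ::= C * U]
C*U*U+C => U*U*U+C   [C ::= U]
U*U*U+C => v*U*U+C   [U ::= v]
v*U*U+C => v*v*U+C   [U ::= v]
v*v*U+C => v*v*v+C   [U ::= v]
v*v*v+C => v*v*v+U   [C ::= U]
v*v*v+U => v*v*v+v   [U ::= v]

E=>E+C=>C+C=>C*U+C=>C*U*U+C=>U*U*U+C=>v*U*U+C=>v*v*U+C=>v*v*v+C=>v*v*v+U=>v*v*v+v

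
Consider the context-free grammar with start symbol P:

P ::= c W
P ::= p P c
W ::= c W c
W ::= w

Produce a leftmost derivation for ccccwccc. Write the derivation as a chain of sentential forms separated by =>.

P=>cW=>ccWc=>cccWcc=>ccccWccc=>ccccwccc

P => cW   [P ::= c W]
cW => ccWc   [W ::= c W c]
ccWc => cccWcc   [W ::= c W c]
cccWcc => ccccWccc   [W ::= c W c]
ccccWccc => ccccwccc   [W ::= w]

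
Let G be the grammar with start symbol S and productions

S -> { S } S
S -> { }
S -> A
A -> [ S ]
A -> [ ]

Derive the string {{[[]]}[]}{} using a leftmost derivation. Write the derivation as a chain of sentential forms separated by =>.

S => {S}S => {{S}S}S => {{A}S}S => {{[S]}S}S => {{[A]}S}S => {{[[]]}S}S => {{[[]]}A}S => {{[[]]}[]}S => {{[[]]}[]}{}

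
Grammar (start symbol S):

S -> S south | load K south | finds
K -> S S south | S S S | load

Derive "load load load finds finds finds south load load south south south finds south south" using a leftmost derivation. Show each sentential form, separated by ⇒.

S ⇒ load K south ⇒ load S S south south ⇒ load load K south S south south ⇒ load load S S south south S south south ⇒ load load load K south S south south S south south ⇒ load load load S S S south S south south S south south ⇒ load load load finds S S south S south south S south south ⇒ load load load finds finds S south S south south S south south ⇒ load load load finds finds finds south S south south S south south ⇒ load load load finds finds finds south load K south south south S south south ⇒ load load load finds finds finds south load load south south south S south south ⇒ load load load finds finds finds south load load south south south finds south south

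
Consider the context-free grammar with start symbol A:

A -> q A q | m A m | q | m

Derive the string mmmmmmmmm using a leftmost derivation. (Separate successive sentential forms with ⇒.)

A ⇒ mAm   [A -> m A m]
mAm ⇒ mmAmm   [A -> m A m]
mmAmm ⇒ mmmAmmm   [A -> m A m]
mmmAmmm ⇒ mmmmAmmmm   [A -> m A m]
mmmmAmmmm ⇒ mmmmmmmmm   [A -> m]

A ⇒ mAm ⇒ mmAmm ⇒ mmmAmmm ⇒ mmmmAmmmm ⇒ mmmmmmmmm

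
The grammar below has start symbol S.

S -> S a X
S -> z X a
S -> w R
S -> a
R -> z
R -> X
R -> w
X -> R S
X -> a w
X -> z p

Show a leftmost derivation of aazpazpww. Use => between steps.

S => SaX   [S -> S a X]
SaX => SaXaX   [S -> S a X]
SaXaX => aaXaX   [S -> a]
aaXaX => aazpaX   [X -> z p]
aazpaX => aazpaRS   [X -> R S]
aazpaRS => aazpaXS   [R -> X]
aazpaXS => aazpazpS   [X -> z p]
aazpazpS => aazpazpwR   [S -> w R]
aazpazpwR => aazpazpww   [R -> w]

S => SaX => SaXaX => aaXaX => aazpaX => aazpaRS => aazpaXS => aazpazpS => aazpazpwR => aazpazpww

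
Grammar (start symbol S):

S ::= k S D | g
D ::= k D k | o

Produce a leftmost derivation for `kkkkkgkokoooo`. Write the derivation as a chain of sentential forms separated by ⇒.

S ⇒ kSD ⇒ kkSDD ⇒ kkkSDDD ⇒ kkkkSDDDD ⇒ kkkkkSDDDDD ⇒ kkkkkgDDDDD ⇒ kkkkkgkDkDDDD ⇒ kkkkkgkokDDDD ⇒ kkkkkgkokoDDD ⇒ kkkkkgkokooDD ⇒ kkkkkgkokoooD ⇒ kkkkkgkokoooo

S ⇒ kSD   [S ::= k S D]
kSD ⇒ kkSDD   [S ::= k S D]
kkSDD ⇒ kkkSDDD   [S ::= k S D]
kkkSDDD ⇒ kkkkSDDDD   [S ::= k S D]
kkkkSDDDD ⇒ kkkkkSDDDDD   [S ::= k S D]
kkkkkSDDDDD ⇒ kkkkkgDDDDD   [S ::= g]
kkkkkgDDDDD ⇒ kkkkkgkDkDDDD   [D ::= k D k]
kkkkkgkDkDDDD ⇒ kkkkkgkokDDDD   [D ::= o]
kkkkkgkokDDDD ⇒ kkkkkgkokoDDD   [D ::= o]
kkkkkgkokoDDD ⇒ kkkkkgkokooDD   [D ::= o]
kkkkkgkokooDD ⇒ kkkkkgkokoooD   [D ::= o]
kkkkkgkokoooD ⇒ kkkkkgkokoooo   [D ::= o]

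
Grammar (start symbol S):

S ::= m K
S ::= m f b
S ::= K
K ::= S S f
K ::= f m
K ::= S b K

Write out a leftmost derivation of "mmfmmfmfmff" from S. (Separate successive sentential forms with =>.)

S=>mK=>mSSf=>mmKSf=>mmfmSf=>mmfmmKf=>mmfmmSSff=>mmfmmKSff=>mmfmmfmSff=>mmfmmfmKff=>mmfmmfmfmff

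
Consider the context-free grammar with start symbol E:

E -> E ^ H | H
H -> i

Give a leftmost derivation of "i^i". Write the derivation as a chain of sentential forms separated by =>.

E => E^H   [E -> E ^ H]
E^H => H^H   [E -> H]
H^H => i^H   [H -> i]
i^H => i^i   [H -> i]

E => E^H => H^H => i^H => i^i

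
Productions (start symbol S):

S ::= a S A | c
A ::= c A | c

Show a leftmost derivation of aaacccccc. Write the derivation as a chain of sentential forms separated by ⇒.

S⇒aSA⇒aaSAA⇒aaaSAAA⇒aaacAAA⇒aaaccAAA⇒aaacccAA⇒aaaccccAA⇒aaacccccA⇒aaacccccc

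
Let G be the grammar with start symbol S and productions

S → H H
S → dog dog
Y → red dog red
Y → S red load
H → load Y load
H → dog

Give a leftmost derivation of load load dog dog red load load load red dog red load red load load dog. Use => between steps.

S => H H => load Y load H => load S red load load H => load H H red load load H => load load Y load H red load load H => load load S red load load H red load load H => load load H H red load load H red load load H => load load dog H red load load H red load load H => load load dog dog red load load H red load load H => load load dog dog red load load load Y load red load load H => load load dog dog red load load load red dog red load red load load H => load load dog dog red load load load red dog red load red load load dog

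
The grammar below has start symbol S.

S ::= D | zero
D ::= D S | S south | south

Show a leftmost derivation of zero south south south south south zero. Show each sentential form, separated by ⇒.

S ⇒ D ⇒ D S ⇒ D S S ⇒ S south S S ⇒ D south S S ⇒ S south south S S ⇒ zero south south S S ⇒ zero south south D S ⇒ zero south south S south S ⇒ zero south south D south S ⇒ zero south south S south south S ⇒ zero south south D south south S ⇒ zero south south south south south S ⇒ zero south south south south south zero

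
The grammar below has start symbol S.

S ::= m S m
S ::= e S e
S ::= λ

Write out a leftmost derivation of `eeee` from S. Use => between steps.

S => eSe   [S ::= e S e]
eSe => eeSee   [S ::= e S e]
eeSee => eeee   [S ::= λ]

S => eSe => eeSee => eeee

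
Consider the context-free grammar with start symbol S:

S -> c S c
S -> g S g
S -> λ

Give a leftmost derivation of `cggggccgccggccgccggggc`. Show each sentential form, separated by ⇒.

S ⇒ cSc ⇒ cgSgc ⇒ cggSggc ⇒ cgggSgggc ⇒ cggggSggggc ⇒ cggggcScggggc ⇒ cggggccSccggggc ⇒ cggggccgSgccggggc ⇒ cggggccgcScgccggggc ⇒ cggggccgccSccgccggggc ⇒ cggggccgccgSgccgccggggc ⇒ cggggccgccggccgccggggc

S ⇒ cSc   [S -> c S c]
cSc ⇒ cgSgc   [S -> g S g]
cgSgc ⇒ cggSggc   [S -> g S g]
cggSggc ⇒ cgggSgggc   [S -> g S g]
cgggSgggc ⇒ cggggSggggc   [S -> g S g]
cggggSggggc ⇒ cggggcScggggc   [S -> c S c]
cggggcScggggc ⇒ cggggccSccggggc   [S -> c S c]
cggggccSccggggc ⇒ cggggccgSgccggggc   [S -> g S g]
cggggccgSgccggggc ⇒ cggggccgcScgccggggc   [S -> c S c]
cggggccgcScgccggggc ⇒ cggggccgccSccgccggggc   [S -> c S c]
cggggccgccSccgccggggc ⇒ cggggccgccgSgccgccggggc   [S -> g S g]
cggggccgccgSgccgccggggc ⇒ cggggccgccggccgccggggc   [S -> λ]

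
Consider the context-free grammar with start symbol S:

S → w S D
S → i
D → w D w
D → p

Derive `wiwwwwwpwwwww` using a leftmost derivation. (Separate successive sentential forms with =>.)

S=>wSD=>wiD=>wiwDw=>wiwwDww=>wiwwwDwww=>wiwwwwDwwww=>wiwwwwwDwwwww=>wiwwwwwpwwwww

S => wSD   [S → w S D]
wSD => wiD   [S → i]
wiD => wiwDw   [D → w D w]
wiwDw => wiwwDww   [D → w D w]
wiwwDww => wiwwwDwww   [D → w D w]
wiwwwDwww => wiwwwwDwwww   [D → w D w]
wiwwwwDwwww => wiwwwwwDwwwww   [D → w D w]
wiwwwwwDwwwww => wiwwwwwpwwwww   [D → p]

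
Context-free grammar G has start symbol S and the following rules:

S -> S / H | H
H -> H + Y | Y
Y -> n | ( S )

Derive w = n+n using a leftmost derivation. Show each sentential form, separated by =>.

S=>H=>H+Y=>Y+Y=>n+Y=>n+n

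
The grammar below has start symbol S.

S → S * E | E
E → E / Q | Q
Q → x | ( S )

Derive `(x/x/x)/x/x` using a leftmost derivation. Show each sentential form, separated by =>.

S => E => E/Q => E/Q/Q => Q/Q/Q => (S)/Q/Q => (E)/Q/Q => (E/Q)/Q/Q => (E/Q/Q)/Q/Q => (Q/Q/Q)/Q/Q => (x/Q/Q)/Q/Q => (x/x/Q)/Q/Q => (x/x/x)/Q/Q => (x/x/x)/x/Q => (x/x/x)/x/x

S => E   [S → E]
E => E/Q   [E → E / Q]
E/Q => E/Q/Q   [E → E / Q]
E/Q/Q => Q/Q/Q   [E → Q]
Q/Q/Q => (S)/Q/Q   [Q → ( S )]
(S)/Q/Q => (E)/Q/Q   [S → E]
(E)/Q/Q => (E/Q)/Q/Q   [E → E / Q]
(E/Q)/Q/Q => (E/Q/Q)/Q/Q   [E → E / Q]
(E/Q/Q)/Q/Q => (Q/Q/Q)/Q/Q   [E → Q]
(Q/Q/Q)/Q/Q => (x/Q/Q)/Q/Q   [Q → x]
(x/Q/Q)/Q/Q => (x/x/Q)/Q/Q   [Q → x]
(x/x/Q)/Q/Q => (x/x/x)/Q/Q   [Q → x]
(x/x/x)/Q/Q => (x/x/x)/x/Q   [Q → x]
(x/x/x)/x/Q => (x/x/x)/x/x   [Q → x]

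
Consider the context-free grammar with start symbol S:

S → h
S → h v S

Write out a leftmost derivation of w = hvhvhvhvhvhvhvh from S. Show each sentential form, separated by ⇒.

S ⇒ hvS ⇒ hvhvS ⇒ hvhvhvS ⇒ hvhvhvhvS ⇒ hvhvhvhvhvS ⇒ hvhvhvhvhvhvS ⇒ hvhvhvhvhvhvhvS ⇒ hvhvhvhvhvhvhvh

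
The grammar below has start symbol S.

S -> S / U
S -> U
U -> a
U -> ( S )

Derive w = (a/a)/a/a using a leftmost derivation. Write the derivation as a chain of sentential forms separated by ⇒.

S ⇒ S/U ⇒ S/U/U ⇒ U/U/U ⇒ (S)/U/U ⇒ (S/U)/U/U ⇒ (U/U)/U/U ⇒ (a/U)/U/U ⇒ (a/a)/U/U ⇒ (a/a)/a/U ⇒ (a/a)/a/a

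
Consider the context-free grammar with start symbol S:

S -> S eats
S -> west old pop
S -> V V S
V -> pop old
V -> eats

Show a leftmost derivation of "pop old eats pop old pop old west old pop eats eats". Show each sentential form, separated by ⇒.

S ⇒ V V S   [S -> V V S]
V V S ⇒ pop old V S   [V -> pop old]
pop old V S ⇒ pop old eats S   [V -> eats]
pop old eats S ⇒ pop old eats S eats   [S -> S eats]
pop old eats S eats ⇒ pop old eats V V S eats   [S -> V V S]
pop old eats V V S eats ⇒ pop old eats pop old V S eats   [V -> pop old]
pop old eats pop old V S eats ⇒ pop old eats pop old pop old S eats   [V -> pop old]
pop old eats pop old pop old S eats ⇒ pop old eats pop old pop old S eats eats   [S -> S eats]
pop old eats pop old pop old S eats eats ⇒ pop old eats pop old pop old west old pop eats eats   [S -> west old pop]

S ⇒ V V S ⇒ pop old V S ⇒ pop old eats S ⇒ pop old eats S eats ⇒ pop old eats V V S eats ⇒ pop old eats pop old V S eats ⇒ pop old eats pop old pop old S eats ⇒ pop old eats pop old pop old S eats eats ⇒ pop old eats pop old pop old west old pop eats eats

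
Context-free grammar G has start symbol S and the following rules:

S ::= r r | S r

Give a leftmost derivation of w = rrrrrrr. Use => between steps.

S => Sr => Srr => Srrr => Srrrr => Srrrrr => rrrrrrr

S => Sr   [S ::= S r]
Sr => Srr   [S ::= S r]
Srr => Srrr   [S ::= S r]
Srrr => Srrrr   [S ::= S r]
Srrrr => Srrrrr   [S ::= S r]
Srrrrr => rrrrrrr   [S ::= r r]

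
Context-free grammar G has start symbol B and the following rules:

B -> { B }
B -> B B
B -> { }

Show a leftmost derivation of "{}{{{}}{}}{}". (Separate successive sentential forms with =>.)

B => BB => {}B => {}BB => {}{B}B => {}{BB}B => {}{{B}B}B => {}{{{}}B}B => {}{{{}}{}}B => {}{{{}}{}}{}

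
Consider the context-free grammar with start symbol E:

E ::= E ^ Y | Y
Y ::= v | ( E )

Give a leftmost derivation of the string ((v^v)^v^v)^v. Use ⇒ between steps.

E ⇒ E^Y ⇒ Y^Y ⇒ (E)^Y ⇒ (E^Y)^Y ⇒ (E^Y^Y)^Y ⇒ (Y^Y^Y)^Y ⇒ ((E)^Y^Y)^Y ⇒ ((E^Y)^Y^Y)^Y ⇒ ((Y^Y)^Y^Y)^Y ⇒ ((v^Y)^Y^Y)^Y ⇒ ((v^v)^Y^Y)^Y ⇒ ((v^v)^v^Y)^Y ⇒ ((v^v)^v^v)^Y ⇒ ((v^v)^v^v)^v

E ⇒ E^Y   [E ::= E ^ Y]
E^Y ⇒ Y^Y   [E ::= Y]
Y^Y ⇒ (E)^Y   [Y ::= ( E )]
(E)^Y ⇒ (E^Y)^Y   [E ::= E ^ Y]
(E^Y)^Y ⇒ (E^Y^Y)^Y   [E ::= E ^ Y]
(E^Y^Y)^Y ⇒ (Y^Y^Y)^Y   [E ::= Y]
(Y^Y^Y)^Y ⇒ ((E)^Y^Y)^Y   [Y ::= ( E )]
((E)^Y^Y)^Y ⇒ ((E^Y)^Y^Y)^Y   [E ::= E ^ Y]
((E^Y)^Y^Y)^Y ⇒ ((Y^Y)^Y^Y)^Y   [E ::= Y]
((Y^Y)^Y^Y)^Y ⇒ ((v^Y)^Y^Y)^Y   [Y ::= v]
((v^Y)^Y^Y)^Y ⇒ ((v^v)^Y^Y)^Y   [Y ::= v]
((v^v)^Y^Y)^Y ⇒ ((v^v)^v^Y)^Y   [Y ::= v]
((v^v)^v^Y)^Y ⇒ ((v^v)^v^v)^Y   [Y ::= v]
((v^v)^v^v)^Y ⇒ ((v^v)^v^v)^v   [Y ::= v]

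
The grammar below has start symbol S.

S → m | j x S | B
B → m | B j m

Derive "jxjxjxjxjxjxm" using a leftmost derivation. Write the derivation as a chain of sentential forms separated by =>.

S=>jxS=>jxjxS=>jxjxjxS=>jxjxjxjxS=>jxjxjxjxjxS=>jxjxjxjxjxjxS=>jxjxjxjxjxjxB=>jxjxjxjxjxjxm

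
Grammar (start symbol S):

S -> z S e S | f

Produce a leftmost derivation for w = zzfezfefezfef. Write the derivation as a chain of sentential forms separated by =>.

S => zSeS   [S -> z S e S]
zSeS => zzSeSeS   [S -> z S e S]
zzSeSeS => zzfeSeS   [S -> f]
zzfeSeS => zzfezSeSeS   [S -> z S e S]
zzfezSeSeS => zzfezfeSeS   [S -> f]
zzfezfeSeS => zzfezfefeS   [S -> f]
zzfezfefeS => zzfezfefezSeS   [S -> z S e S]
zzfezfefezSeS => zzfezfefezfeS   [S -> f]
zzfezfefezfeS => zzfezfefezfef   [S -> f]

S => zSeS => zzSeSeS => zzfeSeS => zzfezSeSeS => zzfezfeSeS => zzfezfefeS => zzfezfefezSeS => zzfezfefezfeS => zzfezfefezfef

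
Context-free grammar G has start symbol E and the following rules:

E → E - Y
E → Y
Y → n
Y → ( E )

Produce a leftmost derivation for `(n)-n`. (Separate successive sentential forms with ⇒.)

E⇒E-Y⇒Y-Y⇒(E)-Y⇒(Y)-Y⇒(n)-Y⇒(n)-n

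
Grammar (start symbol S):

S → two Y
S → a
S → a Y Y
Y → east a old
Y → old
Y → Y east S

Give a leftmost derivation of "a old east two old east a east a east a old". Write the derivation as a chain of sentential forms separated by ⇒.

S ⇒ a Y Y   [S → a Y Y]
a Y Y ⇒ a Y east S Y   [Y → Y east S]
a Y east S Y ⇒ a Y east S east S Y   [Y → Y east S]
a Y east S east S Y ⇒ a old east S east S Y   [Y → old]
a old east S east S Y ⇒ a old east two Y east S Y   [S → two Y]
a old east two Y east S Y ⇒ a old east two Y east S east S Y   [Y → Y east S]
a old east two Y east S east S Y ⇒ a old east two Y east S east S east S Y   [Y → Y east S]
a old east two Y east S east S east S Y ⇒ a old east two old east S east S east S Y   [Y → old]
a old east two old east S east S east S Y ⇒ a old east two old east a east S east S Y   [S → a]
a old east two old east a east S east S Y ⇒ a old east two old east a east a east S Y   [S → a]
a old east two old east a east a east S Y ⇒ a old east two old east a east a east a Y   [S → a]
a old east two old east a east a east a Y ⇒ a old east two old east a east a east a old   [Y → old]

S ⇒ a Y Y ⇒ a Y east S Y ⇒ a Y east S east S Y ⇒ a old east S east S Y ⇒ a old east two Y east S Y ⇒ a old east two Y east S east S Y ⇒ a old east two Y east S east S east S Y ⇒ a old east two old east S east S east S Y ⇒ a old east two old east a east S east S Y ⇒ a old east two old east a east a east S Y ⇒ a old east two old east a east a east a Y ⇒ a old east two old east a east a east a old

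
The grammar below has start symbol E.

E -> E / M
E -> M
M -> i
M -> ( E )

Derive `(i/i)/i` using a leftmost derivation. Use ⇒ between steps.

E⇒E/M⇒M/M⇒(E)/M⇒(E/M)/M⇒(M/M)/M⇒(i/M)/M⇒(i/i)/M⇒(i/i)/i

E ⇒ E/M   [E -> E / M]
E/M ⇒ M/M   [E -> M]
M/M ⇒ (E)/M   [M -> ( E )]
(E)/M ⇒ (E/M)/M   [E -> E / M]
(E/M)/M ⇒ (M/M)/M   [E -> M]
(M/M)/M ⇒ (i/M)/M   [M -> i]
(i/M)/M ⇒ (i/i)/M   [M -> i]
(i/i)/M ⇒ (i/i)/i   [M -> i]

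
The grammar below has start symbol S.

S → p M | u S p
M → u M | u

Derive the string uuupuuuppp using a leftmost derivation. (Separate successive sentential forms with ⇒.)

S ⇒ uSp   [S → u S p]
uSp ⇒ uuSpp   [S → u S p]
uuSpp ⇒ uuuSppp   [S → u S p]
uuuSppp ⇒ uuupMppp   [S → p M]
uuupMppp ⇒ uuupuMppp   [M → u M]
uuupuMppp ⇒ uuupuuMppp   [M → u M]
uuupuuMppp ⇒ uuupuuuppp   [M → u]

S⇒uSp⇒uuSpp⇒uuuSppp⇒uuupMppp⇒uuupuMppp⇒uuupuuMppp⇒uuupuuuppp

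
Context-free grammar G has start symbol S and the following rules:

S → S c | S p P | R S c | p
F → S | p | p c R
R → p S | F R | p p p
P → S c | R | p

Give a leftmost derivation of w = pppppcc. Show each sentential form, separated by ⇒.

S ⇒ Sc ⇒ RScc ⇒ FRScc ⇒ pRScc ⇒ ppppScc ⇒ pppppcc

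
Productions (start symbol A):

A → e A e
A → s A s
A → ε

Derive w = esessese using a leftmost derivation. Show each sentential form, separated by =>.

A=>eAe=>esAse=>eseAese=>esesAsese=>esessese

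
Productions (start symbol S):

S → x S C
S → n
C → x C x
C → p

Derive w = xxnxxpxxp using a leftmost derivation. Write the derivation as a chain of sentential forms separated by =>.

S => xSC   [S → x S C]
xSC => xxSCC   [S → x S C]
xxSCC => xxnCC   [S → n]
xxnCC => xxnxCxC   [C → x C x]
xxnxCxC => xxnxxCxxC   [C → x C x]
xxnxxCxxC => xxnxxpxxC   [C → p]
xxnxxpxxC => xxnxxpxxp   [C → p]

S => xSC => xxSCC => xxnCC => xxnxCxC => xxnxxCxxC => xxnxxpxxC => xxnxxpxxp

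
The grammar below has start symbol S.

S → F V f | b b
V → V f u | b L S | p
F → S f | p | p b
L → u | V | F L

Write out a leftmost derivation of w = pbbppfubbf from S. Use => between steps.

S => FVf   [S → F V f]
FVf => pbVf   [F → p b]
pbVf => pbbLSf   [V → b L S]
pbbLSf => pbbFLSf   [L → F L]
pbbFLSf => pbbpLSf   [F → p]
pbbpLSf => pbbpVSf   [L → V]
pbbpVSf => pbbpVfuSf   [V → V f u]
pbbpVfuSf => pbbppfuSf   [V → p]
pbbppfuSf => pbbppfubbf   [S → b b]

S => FVf => pbVf => pbbLSf => pbbFLSf => pbbpLSf => pbbpVSf => pbbpVfuSf => pbbppfuSf => pbbppfubbf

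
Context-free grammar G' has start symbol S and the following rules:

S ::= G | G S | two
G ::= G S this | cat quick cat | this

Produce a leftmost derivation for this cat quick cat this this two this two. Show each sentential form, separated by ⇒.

S ⇒ G S ⇒ this S ⇒ this G S ⇒ this G S this S ⇒ this G S this S this S ⇒ this cat quick cat S this S this S ⇒ this cat quick cat G this S this S ⇒ this cat quick cat this this S this S ⇒ this cat quick cat this this two this S ⇒ this cat quick cat this this two this two

S ⇒ G S   [S ::= G S]
G S ⇒ this S   [G ::= this]
this S ⇒ this G S   [S ::= G S]
this G S ⇒ this G S this S   [G ::= G S this]
this G S this S ⇒ this G S this S this S   [G ::= G S this]
this G S this S this S ⇒ this cat quick cat S this S this S   [G ::= cat quick cat]
this cat quick cat S this S this S ⇒ this cat quick cat G this S this S   [S ::= G]
this cat quick cat G this S this S ⇒ this cat quick cat this this S this S   [G ::= this]
this cat quick cat this this S this S ⇒ this cat quick cat this this two this S   [S ::= two]
this cat quick cat this this two this S ⇒ this cat quick cat this this two this two   [S ::= two]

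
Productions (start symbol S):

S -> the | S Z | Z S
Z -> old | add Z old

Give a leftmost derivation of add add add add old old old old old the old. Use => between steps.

S => S Z => Z S Z => add Z old S Z => add add Z old old S Z => add add add Z old old old S Z => add add add add Z old old old old S Z => add add add add old old old old old S Z => add add add add old old old old old the Z => add add add add old old old old old the old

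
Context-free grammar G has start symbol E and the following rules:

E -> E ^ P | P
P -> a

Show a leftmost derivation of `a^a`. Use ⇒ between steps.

E ⇒ E^P   [E -> E ^ P]
E^P ⇒ P^P   [E -> P]
P^P ⇒ a^P   [P -> a]
a^P ⇒ a^a   [P -> a]

E ⇒ E^P ⇒ P^P ⇒ a^P ⇒ a^a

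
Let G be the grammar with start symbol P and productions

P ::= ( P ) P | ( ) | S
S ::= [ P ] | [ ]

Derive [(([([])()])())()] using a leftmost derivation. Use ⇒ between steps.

P ⇒ S   [P ::= S]
S ⇒ [P]   [S ::= [ P ]]
[P] ⇒ [(P)P]   [P ::= ( P ) P]
[(P)P] ⇒ [((P)P)P]   [P ::= ( P ) P]
[((P)P)P] ⇒ [((S)P)P]   [P ::= S]
[((S)P)P] ⇒ [(([P])P)P]   [S ::= [ P ]]
[(([P])P)P] ⇒ [(([(P)P])P)P]   [P ::= ( P ) P]
[(([(P)P])P)P] ⇒ [(([(S)P])P)P]   [P ::= S]
[(([(S)P])P)P] ⇒ [(([([])P])P)P]   [S ::= [ ]]
[(([([])P])P)P] ⇒ [(([([])()])P)P]   [P ::= ( )]
[(([([])()])P)P] ⇒ [(([([])()])())P]   [P ::= ( )]
[(([([])()])())P] ⇒ [(([([])()])())()]   [P ::= ( )]

P⇒S⇒[P]⇒[(P)P]⇒[((P)P)P]⇒[((S)P)P]⇒[(([P])P)P]⇒[(([(P)P])P)P]⇒[(([(S)P])P)P]⇒[(([([])P])P)P]⇒[(([([])()])P)P]⇒[(([([])()])())P]⇒[(([([])()])())()]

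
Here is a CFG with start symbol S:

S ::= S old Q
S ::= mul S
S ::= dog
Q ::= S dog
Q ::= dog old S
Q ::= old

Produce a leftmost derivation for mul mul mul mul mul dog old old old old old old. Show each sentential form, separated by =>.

S => S old Q => mul S old Q => mul mul S old Q => mul mul mul S old Q => mul mul mul S old Q old Q => mul mul mul mul S old Q old Q => mul mul mul mul S old Q old Q old Q => mul mul mul mul mul S old Q old Q old Q => mul mul mul mul mul dog old Q old Q old Q => mul mul mul mul mul dog old old old Q old Q => mul mul mul mul mul dog old old old old old Q => mul mul mul mul mul dog old old old old old old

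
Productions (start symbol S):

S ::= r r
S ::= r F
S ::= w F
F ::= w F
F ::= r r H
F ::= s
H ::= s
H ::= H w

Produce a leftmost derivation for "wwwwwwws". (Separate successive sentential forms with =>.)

S=>wF=>wwF=>wwwF=>wwwwF=>wwwwwF=>wwwwwwF=>wwwwwwwF=>wwwwwwws

S => wF   [S ::= w F]
wF => wwF   [F ::= w F]
wwF => wwwF   [F ::= w F]
wwwF => wwwwF   [F ::= w F]
wwwwF => wwwwwF   [F ::= w F]
wwwwwF => wwwwwwF   [F ::= w F]
wwwwwwF => wwwwwwwF   [F ::= w F]
wwwwwwwF => wwwwwwws   [F ::= s]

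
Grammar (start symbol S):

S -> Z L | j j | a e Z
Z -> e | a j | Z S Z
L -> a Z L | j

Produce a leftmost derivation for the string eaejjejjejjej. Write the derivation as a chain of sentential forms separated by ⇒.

S ⇒ ZL   [S -> Z L]
ZL ⇒ eL   [Z -> e]
eL ⇒ eaZL   [L -> a Z L]
eaZL ⇒ eaZSZL   [Z -> Z S Z]
eaZSZL ⇒ eaZSZSZL   [Z -> Z S Z]
eaZSZSZL ⇒ eaZSZSZSZL   [Z -> Z S Z]
eaZSZSZSZL ⇒ eaeSZSZSZL   [Z -> e]
eaeSZSZSZL ⇒ eaejjZSZSZL   [S -> j j]
eaejjZSZSZL ⇒ eaejjeSZSZL   [Z -> e]
eaejjeSZSZL ⇒ eaejjejjZSZL   [S -> j j]
eaejjejjZSZL ⇒ eaejjejjeSZL   [Z -> e]
eaejjejjeSZL ⇒ eaejjejjejjZL   [S -> j j]
eaejjejjejjZL ⇒ eaejjejjejjeL   [Z -> e]
eaejjejjejjeL ⇒ eaejjejjejjej   [L -> j]

S ⇒ ZL ⇒ eL ⇒ eaZL ⇒ eaZSZL ⇒ eaZSZSZL ⇒ eaZSZSZSZL ⇒ eaeSZSZSZL ⇒ eaejjZSZSZL ⇒ eaejjeSZSZL ⇒ eaejjejjZSZL ⇒ eaejjejjeSZL ⇒ eaejjejjejjZL ⇒ eaejjejjejjeL ⇒ eaejjejjejjej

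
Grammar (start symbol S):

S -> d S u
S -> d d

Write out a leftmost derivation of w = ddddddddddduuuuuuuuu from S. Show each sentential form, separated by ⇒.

S ⇒ dSu ⇒ ddSuu ⇒ dddSuuu ⇒ ddddSuuuu ⇒ dddddSuuuuu ⇒ ddddddSuuuuuu ⇒ dddddddSuuuuuuu ⇒ ddddddddSuuuuuuuu ⇒ dddddddddSuuuuuuuuu ⇒ ddddddddddduuuuuuuuu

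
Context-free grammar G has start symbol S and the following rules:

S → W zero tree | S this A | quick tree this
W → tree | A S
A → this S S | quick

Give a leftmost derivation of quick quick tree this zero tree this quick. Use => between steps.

S => S this A => W zero tree this A => A S zero tree this A => quick S zero tree this A => quick quick tree this zero tree this A => quick quick tree this zero tree this quick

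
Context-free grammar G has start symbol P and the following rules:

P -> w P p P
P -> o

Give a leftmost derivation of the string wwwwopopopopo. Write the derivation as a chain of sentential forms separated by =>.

P=>wPpP=>wwPpPpP=>wwwPpPpPpP=>wwwwPpPpPpPpP=>wwwwopPpPpPpP=>wwwwopopPpPpP=>wwwwopopopPpP=>wwwwopopopopP=>wwwwopopopopo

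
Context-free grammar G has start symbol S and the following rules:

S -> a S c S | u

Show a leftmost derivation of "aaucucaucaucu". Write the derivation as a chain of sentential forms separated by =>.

S => aScS => aaScScS => aaucScS => aaucucS => aaucucaScS => aaucucaucS => aaucucaucaScS => aaucucaucaucS => aaucucaucaucu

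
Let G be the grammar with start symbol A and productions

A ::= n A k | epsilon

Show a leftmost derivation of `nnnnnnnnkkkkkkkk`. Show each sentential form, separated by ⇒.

A ⇒ nAk   [A ::= n A k]
nAk ⇒ nnAkk   [A ::= n A k]
nnAkk ⇒ nnnAkkk   [A ::= n A k]
nnnAkkk ⇒ nnnnAkkkk   [A ::= n A k]
nnnnAkkkk ⇒ nnnnnAkkkkk   [A ::= n A k]
nnnnnAkkkkk ⇒ nnnnnnAkkkkkk   [A ::= n A k]
nnnnnnAkkkkkk ⇒ nnnnnnnAkkkkkkk   [A ::= n A k]
nnnnnnnAkkkkkkk ⇒ nnnnnnnnAkkkkkkkk   [A ::= n A k]
nnnnnnnnAkkkkkkkk ⇒ nnnnnnnnkkkkkkkk   [A ::= epsilon]

A⇒nAk⇒nnAkk⇒nnnAkkk⇒nnnnAkkkk⇒nnnnnAkkkkk⇒nnnnnnAkkkkkk⇒nnnnnnnAkkkkkkk⇒nnnnnnnnAkkkkkkkk⇒nnnnnnnnkkkkkkkk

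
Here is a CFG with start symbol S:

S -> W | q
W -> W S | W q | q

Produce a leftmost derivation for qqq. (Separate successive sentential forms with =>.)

S=>W=>WS=>WSS=>qSS=>qqS=>qqW=>qqq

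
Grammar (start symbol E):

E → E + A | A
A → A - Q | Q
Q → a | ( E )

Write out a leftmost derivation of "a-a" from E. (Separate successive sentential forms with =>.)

E => A => A-Q => Q-Q => a-Q => a-a

E => A   [E → A]
A => A-Q   [A → A - Q]
A-Q => Q-Q   [A → Q]
Q-Q => a-Q   [Q → a]
a-Q => a-a   [Q → a]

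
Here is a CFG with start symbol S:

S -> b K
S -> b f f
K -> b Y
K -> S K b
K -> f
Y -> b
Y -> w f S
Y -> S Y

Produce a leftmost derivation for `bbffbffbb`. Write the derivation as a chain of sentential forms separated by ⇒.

S⇒bK⇒bSKb⇒bbffKb⇒bbffSKbb⇒bbffbKKbb⇒bbffbfKbb⇒bbffbffbb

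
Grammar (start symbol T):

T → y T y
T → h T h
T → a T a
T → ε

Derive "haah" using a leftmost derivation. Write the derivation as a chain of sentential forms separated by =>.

T => hTh   [T → h T h]
hTh => haTah   [T → a T a]
haTah => haah   [T → ε]

T=>hTh=>haTah=>haah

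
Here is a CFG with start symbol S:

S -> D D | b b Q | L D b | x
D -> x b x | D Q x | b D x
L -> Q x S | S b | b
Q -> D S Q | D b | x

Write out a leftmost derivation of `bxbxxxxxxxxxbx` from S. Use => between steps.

S => DD   [S -> D D]
DD => DQxD   [D -> D Q x]
DQxD => DQxQxD   [D -> D Q x]
DQxQxD => DQxQxQxD   [D -> D Q x]
DQxQxQxD => bDxQxQxQxD   [D -> b D x]
bDxQxQxQxD => bxbxxQxQxQxD   [D -> x b x]
bxbxxQxQxQxD => bxbxxxxQxQxD   [Q -> x]
bxbxxxxQxQxD => bxbxxxxxxQxD   [Q -> x]
bxbxxxxxxQxD => bxbxxxxxxxxD   [Q -> x]
bxbxxxxxxxxD => bxbxxxxxxxxxbx   [D -> x b x]

S=>DD=>DQxD=>DQxQxD=>DQxQxQxD=>bDxQxQxQxD=>bxbxxQxQxQxD=>bxbxxxxQxQxD=>bxbxxxxxxQxD=>bxbxxxxxxxxD=>bxbxxxxxxxxxbx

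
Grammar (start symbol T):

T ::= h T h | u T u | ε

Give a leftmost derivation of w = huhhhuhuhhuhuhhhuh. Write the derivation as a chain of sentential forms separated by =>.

T=>hTh=>huTuh=>huhThuh=>huhhThhuh=>huhhhThhhuh=>huhhhuTuhhhuh=>huhhhuhThuhhhuh=>huhhhuhuTuhuhhhuh=>huhhhuhuhThuhuhhhuh=>huhhhuhuhhuhuhhhuh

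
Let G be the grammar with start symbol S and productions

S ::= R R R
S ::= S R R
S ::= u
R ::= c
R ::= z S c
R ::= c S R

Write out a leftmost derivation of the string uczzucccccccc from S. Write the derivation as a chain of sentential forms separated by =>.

S => SRR => uRR => ucSRR => ucRRRRR => uczScRRRR => uczRRRcRRRR => uczzScRRcRRRR => uczzucRRcRRRR => uczzuccRcRRRR => uczzuccccRRRR => uczzucccccRRR => uczzuccccccRR => uczzucccccccR => uczzucccccccc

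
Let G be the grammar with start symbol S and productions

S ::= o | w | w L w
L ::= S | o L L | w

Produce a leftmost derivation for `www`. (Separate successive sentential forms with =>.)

S=>wLw=>wSw=>www

S => wLw   [S ::= w L w]
wLw => wSw   [L ::= S]
wSw => www   [S ::= w]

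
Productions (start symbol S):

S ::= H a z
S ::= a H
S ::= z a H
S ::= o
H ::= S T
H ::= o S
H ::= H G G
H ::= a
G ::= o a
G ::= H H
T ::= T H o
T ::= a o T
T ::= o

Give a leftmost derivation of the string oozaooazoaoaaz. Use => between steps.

S => Haz => HGGaz => oSGGaz => oHazGGaz => ooSazGGaz => oozaHazGGaz => oozaoSazGGaz => oozaooazGGaz => oozaooazoaGaz => oozaooazoaoaaz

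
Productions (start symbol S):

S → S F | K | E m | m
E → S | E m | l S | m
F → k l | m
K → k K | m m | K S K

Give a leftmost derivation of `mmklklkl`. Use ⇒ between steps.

S ⇒ SF ⇒ SFF ⇒ SFFF ⇒ EmFFF ⇒ mmFFF ⇒ mmklFF ⇒ mmklklF ⇒ mmklklkl

S ⇒ SF   [S → S F]
SF ⇒ SFF   [S → S F]
SFF ⇒ SFFF   [S → S F]
SFFF ⇒ EmFFF   [S → E m]
EmFFF ⇒ mmFFF   [E → m]
mmFFF ⇒ mmklFF   [F → k l]
mmklFF ⇒ mmklklF   [F → k l]
mmklklF ⇒ mmklklkl   [F → k l]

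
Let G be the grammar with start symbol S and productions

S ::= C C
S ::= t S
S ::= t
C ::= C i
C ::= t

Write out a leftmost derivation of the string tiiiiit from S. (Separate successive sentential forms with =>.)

S => CC   [S ::= C C]
CC => CiC   [C ::= C i]
CiC => CiiC   [C ::= C i]
CiiC => CiiiC   [C ::= C i]
CiiiC => CiiiiC   [C ::= C i]
CiiiiC => CiiiiiC   [C ::= C i]
CiiiiiC => tiiiiiC   [C ::= t]
tiiiiiC => tiiiiit   [C ::= t]

S=>CC=>CiC=>CiiC=>CiiiC=>CiiiiC=>CiiiiiC=>tiiiiiC=>tiiiiit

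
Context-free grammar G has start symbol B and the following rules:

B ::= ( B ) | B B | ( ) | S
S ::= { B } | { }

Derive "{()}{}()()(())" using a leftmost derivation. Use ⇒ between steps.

B ⇒ BB   [B ::= B B]
BB ⇒ BBB   [B ::= B B]
BBB ⇒ BBBB   [B ::= B B]
BBBB ⇒ SBBB   [B ::= S]
SBBB ⇒ {B}BBB   [S ::= { B }]
{B}BBB ⇒ {()}BBB   [B ::= ( )]
{()}BBB ⇒ {()}SBB   [B ::= S]
{()}SBB ⇒ {()}{}BB   [S ::= { }]
{()}{}BB ⇒ {()}{}BBB   [B ::= B B]
{()}{}BBB ⇒ {()}{}()BB   [B ::= ( )]
{()}{}()BB ⇒ {()}{}()()B   [B ::= ( )]
{()}{}()()B ⇒ {()}{}()()(B)   [B ::= ( B )]
{()}{}()()(B) ⇒ {()}{}()()(())   [B ::= ( )]

B⇒BB⇒BBB⇒BBBB⇒SBBB⇒{B}BBB⇒{()}BBB⇒{()}SBB⇒{()}{}BB⇒{()}{}BBB⇒{()}{}()BB⇒{()}{}()()B⇒{()}{}()()(B)⇒{()}{}()()(())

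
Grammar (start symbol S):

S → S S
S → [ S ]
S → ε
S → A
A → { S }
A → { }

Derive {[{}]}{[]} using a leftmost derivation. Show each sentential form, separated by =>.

S => SS   [S → S S]
SS => AS   [S → A]
AS => {S}S   [A → { S }]
{S}S => {[S]}S   [S → [ S ]]
{[S]}S => {[A]}S   [S → A]
{[A]}S => {[{}]}S   [A → { }]
{[{}]}S => {[{}]}SS   [S → S S]
{[{}]}SS => {[{}]}AS   [S → A]
{[{}]}AS => {[{}]}{S}S   [A → { S }]
{[{}]}{S}S => {[{}]}{[S]}S   [S → [ S ]]
{[{}]}{[S]}S => {[{}]}{[]}S   [S → ε]
{[{}]}{[]}S => {[{}]}{[]}   [S → ε]

S=>SS=>AS=>{S}S=>{[S]}S=>{[A]}S=>{[{}]}S=>{[{}]}SS=>{[{}]}AS=>{[{}]}{S}S=>{[{}]}{[S]}S=>{[{}]}{[]}S=>{[{}]}{[]}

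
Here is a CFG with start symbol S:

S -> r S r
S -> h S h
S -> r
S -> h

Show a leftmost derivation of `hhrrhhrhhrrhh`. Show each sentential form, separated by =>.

S => hSh => hhShh => hhrSrhh => hhrrSrrhh => hhrrhShrrhh => hhrrhhShhrrhh => hhrrhhrhhrrhh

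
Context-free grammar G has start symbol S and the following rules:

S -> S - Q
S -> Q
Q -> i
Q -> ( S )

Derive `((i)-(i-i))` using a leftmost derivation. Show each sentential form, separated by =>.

S => Q => (S) => (S-Q) => (Q-Q) => ((S)-Q) => ((Q)-Q) => ((i)-Q) => ((i)-(S)) => ((i)-(S-Q)) => ((i)-(Q-Q)) => ((i)-(i-Q)) => ((i)-(i-i))

S => Q   [S -> Q]
Q => (S)   [Q -> ( S )]
(S) => (S-Q)   [S -> S - Q]
(S-Q) => (Q-Q)   [S -> Q]
(Q-Q) => ((S)-Q)   [Q -> ( S )]
((S)-Q) => ((Q)-Q)   [S -> Q]
((Q)-Q) => ((i)-Q)   [Q -> i]
((i)-Q) => ((i)-(S))   [Q -> ( S )]
((i)-(S)) => ((i)-(S-Q))   [S -> S - Q]
((i)-(S-Q)) => ((i)-(Q-Q))   [S -> Q]
((i)-(Q-Q)) => ((i)-(i-Q))   [Q -> i]
((i)-(i-Q)) => ((i)-(i-i))   [Q -> i]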